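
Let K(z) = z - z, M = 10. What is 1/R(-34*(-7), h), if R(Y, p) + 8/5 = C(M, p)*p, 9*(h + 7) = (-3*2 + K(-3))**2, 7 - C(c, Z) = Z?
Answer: -5/158 ≈ -0.031646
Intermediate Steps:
C(c, Z) = 7 - Z
K(z) = 0
h = -3 (h = -7 + (-3*2 + 0)**2/9 = -7 + (-6 + 0)**2/9 = -7 + (1/9)*(-6)**2 = -7 + (1/9)*36 = -7 + 4 = -3)
R(Y, p) = -8/5 + p*(7 - p) (R(Y, p) = -8/5 + (7 - p)*p = -8/5 + p*(7 - p))
1/R(-34*(-7), h) = 1/(-8/5 - 1*(-3)**2 + 7*(-3)) = 1/(-8/5 - 1*9 - 21) = 1/(-8/5 - 9 - 21) = 1/(-158/5) = -5/158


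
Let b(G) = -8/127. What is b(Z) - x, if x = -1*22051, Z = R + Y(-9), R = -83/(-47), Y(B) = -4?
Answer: 2800469/127 ≈ 22051.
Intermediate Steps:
R = 83/47 (R = -83*(-1/47) = 83/47 ≈ 1.7660)
Z = -105/47 (Z = 83/47 - 4 = -105/47 ≈ -2.2340)
b(G) = -8/127 (b(G) = -8*1/127 = -8/127)
x = -22051
b(Z) - x = -8/127 - 1*(-22051) = -8/127 + 22051 = 2800469/127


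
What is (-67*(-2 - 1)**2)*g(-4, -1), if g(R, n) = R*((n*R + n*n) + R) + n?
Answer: 3015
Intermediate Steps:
g(R, n) = n + R*(R + n**2 + R*n) (g(R, n) = R*((R*n + n**2) + R) + n = R*((n**2 + R*n) + R) + n = R*(R + n**2 + R*n) + n = n + R*(R + n**2 + R*n))
(-67*(-2 - 1)**2)*g(-4, -1) = (-67*(-2 - 1)**2)*(-1 + (-4)**2 - 4*(-1)**2 - 1*(-4)**2) = (-67*(-3)**2)*(-1 + 16 - 4*1 - 1*16) = (-67*9)*(-1 + 16 - 4 - 16) = -603*(-5) = 3015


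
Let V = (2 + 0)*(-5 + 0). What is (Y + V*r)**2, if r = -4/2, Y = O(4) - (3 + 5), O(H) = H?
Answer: 256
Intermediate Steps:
V = -10 (V = 2*(-5) = -10)
Y = -4 (Y = 4 - (3 + 5) = 4 - 1*8 = 4 - 8 = -4)
r = -2 (r = -4*1/2 = -2)
(Y + V*r)**2 = (-4 - 10*(-2))**2 = (-4 + 20)**2 = 16**2 = 256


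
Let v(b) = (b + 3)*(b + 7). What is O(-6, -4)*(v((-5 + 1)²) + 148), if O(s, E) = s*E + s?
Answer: 10530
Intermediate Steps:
O(s, E) = s + E*s (O(s, E) = E*s + s = s + E*s)
v(b) = (3 + b)*(7 + b)
O(-6, -4)*(v((-5 + 1)²) + 148) = (-6*(1 - 4))*((21 + ((-5 + 1)²)² + 10*(-5 + 1)²) + 148) = (-6*(-3))*((21 + ((-4)²)² + 10*(-4)²) + 148) = 18*((21 + 16² + 10*16) + 148) = 18*((21 + 256 + 160) + 148) = 18*(437 + 148) = 18*585 = 10530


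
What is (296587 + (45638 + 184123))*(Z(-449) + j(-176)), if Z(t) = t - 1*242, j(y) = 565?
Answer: -66319848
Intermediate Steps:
Z(t) = -242 + t (Z(t) = t - 242 = -242 + t)
(296587 + (45638 + 184123))*(Z(-449) + j(-176)) = (296587 + (45638 + 184123))*((-242 - 449) + 565) = (296587 + 229761)*(-691 + 565) = 526348*(-126) = -66319848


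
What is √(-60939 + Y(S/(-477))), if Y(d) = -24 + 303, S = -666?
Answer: 6*I*√1685 ≈ 246.29*I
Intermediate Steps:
Y(d) = 279
√(-60939 + Y(S/(-477))) = √(-60939 + 279) = √(-60660) = 6*I*√1685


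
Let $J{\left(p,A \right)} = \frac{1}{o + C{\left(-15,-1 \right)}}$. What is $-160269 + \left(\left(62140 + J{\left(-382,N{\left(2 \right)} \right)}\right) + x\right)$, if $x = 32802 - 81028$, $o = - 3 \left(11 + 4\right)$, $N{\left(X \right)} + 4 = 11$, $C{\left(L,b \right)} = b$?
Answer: $- \frac{6732331}{46} \approx -1.4636 \cdot 10^{5}$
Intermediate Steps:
$N{\left(X \right)} = 7$ ($N{\left(X \right)} = -4 + 11 = 7$)
$o = -45$ ($o = \left(-3\right) 15 = -45$)
$x = -48226$ ($x = 32802 - 81028 = -48226$)
$J{\left(p,A \right)} = - \frac{1}{46}$ ($J{\left(p,A \right)} = \frac{1}{-45 - 1} = \frac{1}{-46} = - \frac{1}{46}$)
$-160269 + \left(\left(62140 + J{\left(-382,N{\left(2 \right)} \right)}\right) + x\right) = -160269 + \left(\left(62140 - \frac{1}{46}\right) - 48226\right) = -160269 + \left(\frac{2858439}{46} - 48226\right) = -160269 + \frac{640043}{46} = - \frac{6732331}{46}$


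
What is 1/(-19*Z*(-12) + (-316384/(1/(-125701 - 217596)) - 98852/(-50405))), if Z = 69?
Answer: 50405/5474673235079752 ≈ 9.2069e-12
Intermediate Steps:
1/(-19*Z*(-12) + (-316384/(1/(-125701 - 217596)) - 98852/(-50405))) = 1/(-19*69*(-12) + (-316384/(1/(-125701 - 217596)) - 98852/(-50405))) = 1/(-1311*(-12) + (-316384/(1/(-343297)) - 98852*(-1/50405))) = 1/(15732 + (-316384/(-1/343297) + 98852/50405)) = 1/(15732 + (-316384*(-343297) + 98852/50405)) = 1/(15732 + (108613678048 + 98852/50405)) = 1/(15732 + 5474672442108292/50405) = 1/(5474673235079752/50405) = 50405/5474673235079752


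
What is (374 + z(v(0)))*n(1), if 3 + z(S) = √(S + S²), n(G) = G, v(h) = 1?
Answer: 371 + √2 ≈ 372.41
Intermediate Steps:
z(S) = -3 + √(S + S²)
(374 + z(v(0)))*n(1) = (374 + (-3 + √(1*(1 + 1))))*1 = (374 + (-3 + √(1*2)))*1 = (374 + (-3 + √2))*1 = (371 + √2)*1 = 371 + √2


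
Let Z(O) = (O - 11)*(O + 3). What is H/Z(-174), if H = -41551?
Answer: -1123/855 ≈ -1.3134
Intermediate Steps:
Z(O) = (-11 + O)*(3 + O)
H/Z(-174) = -41551/(-33 + (-174)**2 - 8*(-174)) = -41551/(-33 + 30276 + 1392) = -41551/31635 = -41551*1/31635 = -1123/855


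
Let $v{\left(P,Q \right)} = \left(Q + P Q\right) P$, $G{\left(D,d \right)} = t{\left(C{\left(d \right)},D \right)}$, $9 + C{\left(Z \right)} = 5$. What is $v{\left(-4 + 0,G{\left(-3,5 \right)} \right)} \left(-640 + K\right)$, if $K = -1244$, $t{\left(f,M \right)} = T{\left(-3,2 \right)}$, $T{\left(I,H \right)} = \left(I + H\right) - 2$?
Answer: $67824$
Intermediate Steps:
$C{\left(Z \right)} = -4$ ($C{\left(Z \right)} = -9 + 5 = -4$)
$T{\left(I,H \right)} = -2 + H + I$ ($T{\left(I,H \right)} = \left(H + I\right) - 2 = -2 + H + I$)
$t{\left(f,M \right)} = -3$ ($t{\left(f,M \right)} = -2 + 2 - 3 = -3$)
$G{\left(D,d \right)} = -3$
$v{\left(P,Q \right)} = P \left(Q + P Q\right)$
$v{\left(-4 + 0,G{\left(-3,5 \right)} \right)} \left(-640 + K\right) = \left(-4 + 0\right) \left(-3\right) \left(1 + \left(-4 + 0\right)\right) \left(-640 - 1244\right) = \left(-4\right) \left(-3\right) \left(1 - 4\right) \left(-1884\right) = \left(-4\right) \left(-3\right) \left(-3\right) \left(-1884\right) = \left(-36\right) \left(-1884\right) = 67824$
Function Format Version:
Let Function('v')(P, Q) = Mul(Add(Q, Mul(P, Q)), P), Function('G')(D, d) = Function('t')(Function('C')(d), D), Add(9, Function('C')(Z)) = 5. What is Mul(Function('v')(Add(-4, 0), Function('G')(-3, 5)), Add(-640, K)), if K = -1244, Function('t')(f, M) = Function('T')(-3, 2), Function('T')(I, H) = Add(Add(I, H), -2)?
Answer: 67824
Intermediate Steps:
Function('C')(Z) = -4 (Function('C')(Z) = Add(-9, 5) = -4)
Function('T')(I, H) = Add(-2, H, I) (Function('T')(I, H) = Add(Add(H, I), -2) = Add(-2, H, I))
Function('t')(f, M) = -3 (Function('t')(f, M) = Add(-2, 2, -3) = -3)
Function('G')(D, d) = -3
Function('v')(P, Q) = Mul(P, Add(Q, Mul(P, Q)))
Mul(Function('v')(Add(-4, 0), Function('G')(-3, 5)), Add(-640, K)) = Mul(Mul(Add(-4, 0), -3, Add(1, Add(-4, 0))), Add(-640, -1244)) = Mul(Mul(-4, -3, Add(1, -4)), -1884) = Mul(Mul(-4, -3, -3), -1884) = Mul(-36, -1884) = 67824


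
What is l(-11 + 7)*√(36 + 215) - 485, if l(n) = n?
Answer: -485 - 4*√251 ≈ -548.37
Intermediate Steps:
l(-11 + 7)*√(36 + 215) - 485 = (-11 + 7)*√(36 + 215) - 485 = -4*√251 - 485 = -485 - 4*√251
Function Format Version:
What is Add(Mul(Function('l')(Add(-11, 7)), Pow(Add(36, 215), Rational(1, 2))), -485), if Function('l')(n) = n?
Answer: Add(-485, Mul(-4, Pow(251, Rational(1, 2)))) ≈ -548.37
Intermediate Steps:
Add(Mul(Function('l')(Add(-11, 7)), Pow(Add(36, 215), Rational(1, 2))), -485) = Add(Mul(Add(-11, 7), Pow(Add(36, 215), Rational(1, 2))), -485) = Add(Mul(-4, Pow(251, Rational(1, 2))), -485) = Add(-485, Mul(-4, Pow(251, Rational(1, 2))))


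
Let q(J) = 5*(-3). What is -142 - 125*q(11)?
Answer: 1733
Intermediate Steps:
q(J) = -15
-142 - 125*q(11) = -142 - 125*(-15) = -142 + 1875 = 1733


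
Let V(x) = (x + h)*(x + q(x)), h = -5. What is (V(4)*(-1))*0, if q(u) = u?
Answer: 0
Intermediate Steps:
V(x) = 2*x*(-5 + x) (V(x) = (x - 5)*(x + x) = (-5 + x)*(2*x) = 2*x*(-5 + x))
(V(4)*(-1))*0 = ((2*4*(-5 + 4))*(-1))*0 = ((2*4*(-1))*(-1))*0 = -8*(-1)*0 = 8*0 = 0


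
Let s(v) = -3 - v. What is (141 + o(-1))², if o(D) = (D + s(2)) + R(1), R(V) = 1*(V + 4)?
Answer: 19600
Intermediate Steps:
R(V) = 4 + V (R(V) = 1*(4 + V) = 4 + V)
o(D) = D (o(D) = (D + (-3 - 1*2)) + (4 + 1) = (D + (-3 - 2)) + 5 = (D - 5) + 5 = (-5 + D) + 5 = D)
(141 + o(-1))² = (141 - 1)² = 140² = 19600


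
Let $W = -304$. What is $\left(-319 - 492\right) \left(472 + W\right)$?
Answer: $-136248$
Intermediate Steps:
$\left(-319 - 492\right) \left(472 + W\right) = \left(-319 - 492\right) \left(472 - 304\right) = \left(-811\right) 168 = -136248$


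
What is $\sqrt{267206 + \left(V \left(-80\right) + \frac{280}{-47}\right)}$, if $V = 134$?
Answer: $\frac{\sqrt{566564414}}{47} \approx 506.44$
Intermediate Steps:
$\sqrt{267206 + \left(V \left(-80\right) + \frac{280}{-47}\right)} = \sqrt{267206 + \left(134 \left(-80\right) + \frac{280}{-47}\right)} = \sqrt{267206 + \left(-10720 + 280 \left(- \frac{1}{47}\right)\right)} = \sqrt{267206 - \frac{504120}{47}} = \sqrt{\frac{12054562}{47}} = \frac{\sqrt{566564414}}{47}$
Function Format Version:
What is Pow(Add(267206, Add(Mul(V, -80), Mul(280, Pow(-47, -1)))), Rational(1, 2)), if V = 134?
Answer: Mul(Rational(1, 47), Pow(566564414, Rational(1, 2))) ≈ 506.44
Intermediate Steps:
Pow(Add(267206, Add(Mul(V, -80), Mul(280, Pow(-47, -1)))), Rational(1, 2)) = Pow(Add(267206, Add(Mul(134, -80), Mul(280, Pow(-47, -1)))), Rational(1, 2)) = Pow(Add(267206, Add(-10720, Mul(280, Rational(-1, 47)))), Rational(1, 2)) = Pow(Add(267206, Add(-10720, Rational(-280, 47))), Rational(1, 2)) = Pow(Add(267206, Rational(-504120, 47)), Rational(1, 2)) = Pow(Rational(12054562, 47), Rational(1, 2)) = Mul(Rational(1, 47), Pow(566564414, Rational(1, 2)))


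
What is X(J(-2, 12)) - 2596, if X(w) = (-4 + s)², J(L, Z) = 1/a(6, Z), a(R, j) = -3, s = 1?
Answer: -2587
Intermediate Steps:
J(L, Z) = -⅓ (J(L, Z) = 1/(-3) = -⅓)
X(w) = 9 (X(w) = (-4 + 1)² = (-3)² = 9)
X(J(-2, 12)) - 2596 = 9 - 2596 = -2587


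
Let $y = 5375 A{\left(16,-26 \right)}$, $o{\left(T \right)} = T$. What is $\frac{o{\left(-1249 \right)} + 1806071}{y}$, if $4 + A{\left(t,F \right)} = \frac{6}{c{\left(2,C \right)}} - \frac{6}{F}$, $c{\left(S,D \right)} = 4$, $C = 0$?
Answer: $- \frac{46925372}{317125} \approx -147.97$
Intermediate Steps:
$A{\left(t,F \right)} = - \frac{5}{2} - \frac{6}{F}$ ($A{\left(t,F \right)} = -4 + \left(\frac{6}{4} - \frac{6}{F}\right) = -4 + \left(6 \cdot \frac{1}{4} - \frac{6}{F}\right) = -4 + \left(\frac{3}{2} - \frac{6}{F}\right) = - \frac{5}{2} - \frac{6}{F}$)
$y = - \frac{317125}{26}$ ($y = 5375 \left(- \frac{5}{2} - \frac{6}{-26}\right) = 5375 \left(- \frac{5}{2} - - \frac{3}{13}\right) = 5375 \left(- \frac{5}{2} + \frac{3}{13}\right) = 5375 \left(- \frac{59}{26}\right) = - \frac{317125}{26} \approx -12197.0$)
$\frac{o{\left(-1249 \right)} + 1806071}{y} = \frac{-1249 + 1806071}{- \frac{317125}{26}} = 1804822 \left(- \frac{26}{317125}\right) = - \frac{46925372}{317125}$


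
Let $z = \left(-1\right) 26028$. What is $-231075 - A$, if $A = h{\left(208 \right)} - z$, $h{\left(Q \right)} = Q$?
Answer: $-257311$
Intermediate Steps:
$z = -26028$
$A = 26236$ ($A = 208 - -26028 = 208 + 26028 = 26236$)
$-231075 - A = -231075 - 26236 = -257311$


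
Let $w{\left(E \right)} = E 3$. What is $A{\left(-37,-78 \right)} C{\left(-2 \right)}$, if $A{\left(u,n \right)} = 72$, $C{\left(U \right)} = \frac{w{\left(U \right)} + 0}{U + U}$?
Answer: $108$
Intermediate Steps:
$w{\left(E \right)} = 3 E$
$C{\left(U \right)} = \frac{3}{2}$ ($C{\left(U \right)} = \frac{3 U + 0}{U + U} = \frac{3 U}{2 U} = 3 U \frac{1}{2 U} = \frac{3}{2}$)
$A{\left(-37,-78 \right)} C{\left(-2 \right)} = 72 \cdot \frac{3}{2} = 108$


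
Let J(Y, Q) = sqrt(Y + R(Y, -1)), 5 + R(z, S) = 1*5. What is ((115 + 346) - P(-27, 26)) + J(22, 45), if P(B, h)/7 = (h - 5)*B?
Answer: 4430 + sqrt(22) ≈ 4434.7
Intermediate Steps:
R(z, S) = 0 (R(z, S) = -5 + 1*5 = -5 + 5 = 0)
P(B, h) = 7*B*(-5 + h) (P(B, h) = 7*((h - 5)*B) = 7*((-5 + h)*B) = 7*(B*(-5 + h)) = 7*B*(-5 + h))
J(Y, Q) = sqrt(Y) (J(Y, Q) = sqrt(Y + 0) = sqrt(Y))
((115 + 346) - P(-27, 26)) + J(22, 45) = ((115 + 346) - 7*(-27)*(-5 + 26)) + sqrt(22) = (461 - 7*(-27)*21) + sqrt(22) = (461 - 1*(-3969)) + sqrt(22) = (461 + 3969) + sqrt(22) = 4430 + sqrt(22)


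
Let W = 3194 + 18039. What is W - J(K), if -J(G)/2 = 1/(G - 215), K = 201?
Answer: 148630/7 ≈ 21233.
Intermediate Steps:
J(G) = -2/(-215 + G) (J(G) = -2/(G - 215) = -2/(-215 + G))
W = 21233
W - J(K) = 21233 - (-2)/(-215 + 201) = 21233 - (-2)/(-14) = 21233 - (-2)*(-1)/14 = 21233 - 1*⅐ = 21233 - ⅐ = 148630/7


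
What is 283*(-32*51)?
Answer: -461856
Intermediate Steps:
283*(-32*51) = 283*(-1632) = -461856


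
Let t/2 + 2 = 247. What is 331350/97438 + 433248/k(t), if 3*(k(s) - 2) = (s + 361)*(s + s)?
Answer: 100746429243/20315481967 ≈ 4.9591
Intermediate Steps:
t = 490 (t = -4 + 2*247 = -4 + 494 = 490)
k(s) = 2 + 2*s*(361 + s)/3 (k(s) = 2 + ((s + 361)*(s + s))/3 = 2 + ((361 + s)*(2*s))/3 = 2 + (2*s*(361 + s))/3 = 2 + 2*s*(361 + s)/3)
331350/97438 + 433248/k(t) = 331350/97438 + 433248/(2 + (⅔)*490² + (722/3)*490) = 331350*(1/97438) + 433248/(2 + (⅔)*240100 + 353780/3) = 165675/48719 + 433248/(2 + 480200/3 + 353780/3) = 165675/48719 + 433248/(833986/3) = 165675/48719 + 433248*(3/833986) = 165675/48719 + 649872/416993 = 100746429243/20315481967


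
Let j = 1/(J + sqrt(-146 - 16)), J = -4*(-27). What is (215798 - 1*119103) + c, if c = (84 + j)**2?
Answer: (-1193362147*I + 201693456*sqrt(2))/(162*(-71*I + 12*sqrt(2))) ≈ 1.0375e+5 - 0.18082*I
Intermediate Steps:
J = 108
j = 1/(108 + 9*I*sqrt(2)) (j = 1/(108 + sqrt(-146 - 16)) = 1/(108 + sqrt(-162)) = 1/(108 + 9*I*sqrt(2)) ≈ 0.0091324 - 0.0010763*I)
c = (18398/219 - I*sqrt(2)/1314)**2 (c = (84 + (2/219 - I*sqrt(2)/1314))**2 = (18398/219 - I*sqrt(2)/1314)**2 ≈ 7057.5 - 0.18*I)
(215798 - 1*119103) + c = (215798 - 1*119103) + (-81176257*I + 13718376*sqrt(2))/(162*(-71*I + 12*sqrt(2))) = (215798 - 119103) + (-81176257*I + 13718376*sqrt(2))/(162*(-71*I + 12*sqrt(2))) = 96695 + (-81176257*I + 13718376*sqrt(2))/(162*(-71*I + 12*sqrt(2)))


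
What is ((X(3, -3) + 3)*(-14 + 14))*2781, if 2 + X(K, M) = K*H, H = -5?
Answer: 0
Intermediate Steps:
X(K, M) = -2 - 5*K (X(K, M) = -2 + K*(-5) = -2 - 5*K)
((X(3, -3) + 3)*(-14 + 14))*2781 = (((-2 - 5*3) + 3)*(-14 + 14))*2781 = (((-2 - 15) + 3)*0)*2781 = ((-17 + 3)*0)*2781 = -14*0*2781 = 0*2781 = 0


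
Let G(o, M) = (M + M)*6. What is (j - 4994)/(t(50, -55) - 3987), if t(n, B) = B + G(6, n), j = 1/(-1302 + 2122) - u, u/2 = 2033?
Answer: 7429199/2822440 ≈ 2.6322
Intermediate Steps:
G(o, M) = 12*M (G(o, M) = (2*M)*6 = 12*M)
u = 4066 (u = 2*2033 = 4066)
j = -3334119/820 (j = 1/(-1302 + 2122) - 1*4066 = 1/820 - 4066 = -3334119/820 ≈ -4066.0)
t(n, B) = B + 12*n
(j - 4994)/(t(50, -55) - 3987) = (-3334119/820 - 4994)/((-55 + 12*50) - 3987) = -7429199/(820*((-55 + 600) - 3987)) = -7429199/(820*(545 - 3987)) = -7429199/820/(-3442) = -7429199/820*(-1/3442) = 7429199/2822440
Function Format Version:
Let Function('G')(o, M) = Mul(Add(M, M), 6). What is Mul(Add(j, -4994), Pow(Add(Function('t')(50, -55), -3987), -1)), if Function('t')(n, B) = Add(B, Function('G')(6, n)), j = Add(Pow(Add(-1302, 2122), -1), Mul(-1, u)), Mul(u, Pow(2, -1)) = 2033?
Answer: Rational(7429199, 2822440) ≈ 2.6322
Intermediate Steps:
Function('G')(o, M) = Mul(12, M) (Function('G')(o, M) = Mul(Mul(2, M), 6) = Mul(12, M))
u = 4066 (u = Mul(2, 2033) = 4066)
j = Rational(-3334119, 820) (j = Add(Pow(Add(-1302, 2122), -1), Mul(-1, 4066)) = Add(Pow(820, -1), -4066) = Add(Rational(1, 820), -4066) = Rational(-3334119, 820) ≈ -4066.0)
Function('t')(n, B) = Add(B, Mul(12, n))
Mul(Add(j, -4994), Pow(Add(Function('t')(50, -55), -3987), -1)) = Mul(Add(Rational(-3334119, 820), -4994), Pow(Add(Add(-55, Mul(12, 50)), -3987), -1)) = Mul(Rational(-7429199, 820), Pow(Add(Add(-55, 600), -3987), -1)) = Mul(Rational(-7429199, 820), Pow(Add(545, -3987), -1)) = Mul(Rational(-7429199, 820), Pow(-3442, -1)) = Mul(Rational(-7429199, 820), Rational(-1, 3442)) = Rational(7429199, 2822440)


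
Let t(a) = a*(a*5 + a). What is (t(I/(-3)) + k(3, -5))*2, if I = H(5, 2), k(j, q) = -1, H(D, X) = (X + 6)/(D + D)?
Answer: -86/75 ≈ -1.1467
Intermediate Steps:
H(D, X) = (6 + X)/(2*D) (H(D, X) = (6 + X)/((2*D)) = (6 + X)*(1/(2*D)) = (6 + X)/(2*D))
I = ⅘ (I = (½)*(6 + 2)/5 = (½)*(⅕)*8 = ⅘ ≈ 0.80000)
t(a) = 6*a² (t(a) = a*(5*a + a) = a*(6*a) = 6*a²)
(t(I/(-3)) + k(3, -5))*2 = (6*((⅘)/(-3))² - 1)*2 = (6*((⅘)*(-⅓))² - 1)*2 = (6*(-4/15)² - 1)*2 = (6*(16/225) - 1)*2 = (32/75 - 1)*2 = -43/75*2 = -86/75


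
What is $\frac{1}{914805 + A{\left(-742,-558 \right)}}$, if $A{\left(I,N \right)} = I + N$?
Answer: $\frac{1}{913505} \approx 1.0947 \cdot 10^{-6}$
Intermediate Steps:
$\frac{1}{914805 + A{\left(-742,-558 \right)}} = \frac{1}{914805 - 1300} = \frac{1}{913505}$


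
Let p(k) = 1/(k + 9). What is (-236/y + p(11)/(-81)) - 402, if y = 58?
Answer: -19077149/46980 ≈ -406.07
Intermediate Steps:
p(k) = 1/(9 + k)
(-236/y + p(11)/(-81)) - 402 = (-236/58 + 1/((9 + 11)*(-81))) - 402 = (-236*1/58 - 1/81/20) - 402 = (-118/29 + (1/20)*(-1/81)) - 402 = (-118/29 - 1/1620) - 402 = -191189/46980 - 402 = -19077149/46980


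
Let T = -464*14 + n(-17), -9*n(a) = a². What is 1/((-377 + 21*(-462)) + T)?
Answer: -9/149464 ≈ -6.0215e-5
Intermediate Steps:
n(a) = -a²/9
T = -58753/9 (T = -464*14 - ⅑*(-17)² = -6496 - ⅑*289 = -6496 - 289/9 = -58753/9 ≈ -6528.1)
1/((-377 + 21*(-462)) + T) = 1/((-377 + 21*(-462)) - 58753/9) = 1/((-377 - 9702) - 58753/9) = 1/(-10079 - 58753/9) = 1/(-149464/9) = -9/149464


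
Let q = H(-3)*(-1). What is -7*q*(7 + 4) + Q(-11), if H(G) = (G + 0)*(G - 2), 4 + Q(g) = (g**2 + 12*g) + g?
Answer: 1129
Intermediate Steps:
Q(g) = -4 + g**2 + 13*g (Q(g) = -4 + ((g**2 + 12*g) + g) = -4 + (g**2 + 13*g) = -4 + g**2 + 13*g)
H(G) = G*(-2 + G)
q = -15 (q = -3*(-2 - 3)*(-1) = -3*(-5)*(-1) = 15*(-1) = -15)
-7*q*(7 + 4) + Q(-11) = -(-105)*(7 + 4) + (-4 + (-11)**2 + 13*(-11)) = -(-105)*11 + (-4 + 121 - 143) = -7*(-165) - 26 = 1155 - 26 = 1129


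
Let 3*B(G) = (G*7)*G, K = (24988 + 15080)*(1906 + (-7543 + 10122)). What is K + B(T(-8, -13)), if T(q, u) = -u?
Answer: 539116123/3 ≈ 1.7971e+8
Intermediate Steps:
K = 179704980 (K = 40068*(1906 + 2579) = 40068*4485 = 179704980)
B(G) = 7*G²/3 (B(G) = ((G*7)*G)/3 = ((7*G)*G)/3 = (7*G²)/3 = 7*G²/3)
K + B(T(-8, -13)) = 179704980 + 7*(-1*(-13))²/3 = 179704980 + (7/3)*13² = 179704980 + (7/3)*169 = 179704980 + 1183/3 = 539116123/3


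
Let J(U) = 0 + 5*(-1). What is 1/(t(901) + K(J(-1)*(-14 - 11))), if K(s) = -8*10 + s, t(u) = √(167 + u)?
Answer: 15/319 - 2*√267/957 ≈ 0.012873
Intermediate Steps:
J(U) = -5 (J(U) = 0 - 5 = -5)
K(s) = -80 + s
1/(t(901) + K(J(-1)*(-14 - 11))) = 1/(√(167 + 901) + (-80 - 5*(-14 - 11))) = 1/(√1068 + (-80 - 5*(-25))) = 1/(2*√267 + (-80 + 125)) = 1/(2*√267 + 45) = 1/(45 + 2*√267)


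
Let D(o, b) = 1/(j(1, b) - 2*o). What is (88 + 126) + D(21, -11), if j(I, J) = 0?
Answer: 8987/42 ≈ 213.98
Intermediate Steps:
D(o, b) = -1/(2*o) (D(o, b) = 1/(0 - 2*o) = 1/(-2*o) = -1/(2*o))
(88 + 126) + D(21, -11) = (88 + 126) - 1/2/21 = 214 - 1/2*1/21 = 214 - 1/42 = 8987/42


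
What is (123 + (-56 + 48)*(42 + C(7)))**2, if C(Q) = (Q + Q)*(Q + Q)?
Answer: 3171961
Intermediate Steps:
C(Q) = 4*Q**2 (C(Q) = (2*Q)*(2*Q) = 4*Q**2)
(123 + (-56 + 48)*(42 + C(7)))**2 = (123 + (-56 + 48)*(42 + 4*7**2))**2 = (123 - 8*(42 + 4*49))**2 = (123 - 8*(42 + 196))**2 = (123 - 8*238)**2 = (123 - 1904)**2 = (-1781)**2 = 3171961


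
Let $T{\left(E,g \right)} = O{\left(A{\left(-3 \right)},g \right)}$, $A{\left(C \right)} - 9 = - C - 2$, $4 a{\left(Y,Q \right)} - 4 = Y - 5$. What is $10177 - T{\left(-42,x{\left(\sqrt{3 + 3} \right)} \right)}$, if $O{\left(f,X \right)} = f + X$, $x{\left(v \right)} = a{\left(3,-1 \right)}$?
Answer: $\frac{20333}{2} \approx 10167.0$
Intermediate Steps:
$a{\left(Y,Q \right)} = - \frac{1}{4} + \frac{Y}{4}$ ($a{\left(Y,Q \right)} = 1 + \frac{Y - 5}{4} = 1 + \frac{-5 + Y}{4} = 1 + \left(- \frac{5}{4} + \frac{Y}{4}\right) = - \frac{1}{4} + \frac{Y}{4}$)
$A{\left(C \right)} = 7 - C$ ($A{\left(C \right)} = 9 - \left(2 + C\right) = 7 - C$)
$x{\left(v \right)} = \frac{1}{2}$ ($x{\left(v \right)} = - \frac{1}{4} + \frac{1}{4} \cdot 3 = - \frac{1}{4} + \frac{3}{4} = \frac{1}{2}$)
$O{\left(f,X \right)} = X + f$
$T{\left(E,g \right)} = 10 + g$ ($T{\left(E,g \right)} = g + \left(7 - -3\right) = g + \left(7 + 3\right) = g + 10 = 10 + g$)
$10177 - T{\left(-42,x{\left(\sqrt{3 + 3} \right)} \right)} = 10177 - \left(10 + \frac{1}{2}\right) = 10177 - \frac{21}{2} = \frac{20333}{2}$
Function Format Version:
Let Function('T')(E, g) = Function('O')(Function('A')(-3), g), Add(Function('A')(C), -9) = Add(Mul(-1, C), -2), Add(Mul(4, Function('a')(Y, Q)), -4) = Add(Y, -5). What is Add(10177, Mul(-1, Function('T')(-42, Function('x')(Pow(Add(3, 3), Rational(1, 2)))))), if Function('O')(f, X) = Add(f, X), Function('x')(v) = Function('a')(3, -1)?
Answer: Rational(20333, 2) ≈ 10167.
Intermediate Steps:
Function('a')(Y, Q) = Add(Rational(-1, 4), Mul(Rational(1, 4), Y)) (Function('a')(Y, Q) = Add(1, Mul(Rational(1, 4), Add(Y, -5))) = Add(1, Mul(Rational(1, 4), Add(-5, Y))) = Add(1, Add(Rational(-5, 4), Mul(Rational(1, 4), Y))) = Add(Rational(-1, 4), Mul(Rational(1, 4), Y)))
Function('A')(C) = Add(7, Mul(-1, C)) (Function('A')(C) = Add(9, Add(Mul(-1, C), -2)) = Add(9, Add(-2, Mul(-1, C))) = Add(7, Mul(-1, C)))
Function('x')(v) = Rational(1, 2) (Function('x')(v) = Add(Rational(-1, 4), Mul(Rational(1, 4), 3)) = Add(Rational(-1, 4), Rational(3, 4)) = Rational(1, 2))
Function('O')(f, X) = Add(X, f)
Function('T')(E, g) = Add(10, g) (Function('T')(E, g) = Add(g, Add(7, Mul(-1, -3))) = Add(g, Add(7, 3)) = Add(g, 10) = Add(10, g))
Add(10177, Mul(-1, Function('T')(-42, Function('x')(Pow(Add(3, 3), Rational(1, 2)))))) = Add(10177, Mul(-1, Add(10, Rational(1, 2)))) = Add(10177, Mul(-1, Rational(21, 2))) = Add(10177, Rational(-21, 2)) = Rational(20333, 2)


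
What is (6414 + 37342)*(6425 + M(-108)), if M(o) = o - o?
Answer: 281132300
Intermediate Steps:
M(o) = 0
(6414 + 37342)*(6425 + M(-108)) = (6414 + 37342)*(6425 + 0) = 43756*6425 = 281132300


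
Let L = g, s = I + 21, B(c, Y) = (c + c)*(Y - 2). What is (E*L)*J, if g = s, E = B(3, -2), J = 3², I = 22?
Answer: -9288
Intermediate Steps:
B(c, Y) = 2*c*(-2 + Y) (B(c, Y) = (2*c)*(-2 + Y) = 2*c*(-2 + Y))
J = 9
s = 43 (s = 22 + 21 = 43)
E = -24 (E = 2*3*(-2 - 2) = 2*3*(-4) = -24)
g = 43
L = 43
(E*L)*J = -24*43*9 = -1032*9 = -9288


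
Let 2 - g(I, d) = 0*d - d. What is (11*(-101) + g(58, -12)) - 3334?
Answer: -4455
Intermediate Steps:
g(I, d) = 2 + d (g(I, d) = 2 - (0*d - d) = 2 - (0 - d) = 2 - (-1)*d = 2 + d)
(11*(-101) + g(58, -12)) - 3334 = (11*(-101) + (2 - 12)) - 3334 = (-1111 - 10) - 3334 = -1121 - 3334 = -4455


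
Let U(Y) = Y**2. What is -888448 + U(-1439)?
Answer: 1182273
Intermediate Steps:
-888448 + U(-1439) = -888448 + (-1439)**2 = -888448 + 2070721 = 1182273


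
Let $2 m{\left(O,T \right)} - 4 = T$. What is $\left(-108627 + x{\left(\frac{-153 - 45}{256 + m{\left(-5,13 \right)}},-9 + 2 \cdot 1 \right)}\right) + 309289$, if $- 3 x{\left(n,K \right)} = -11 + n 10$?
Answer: $\frac{318460373}{1587} \approx 2.0067 \cdot 10^{5}$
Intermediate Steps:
$m{\left(O,T \right)} = 2 + \frac{T}{2}$
$x{\left(n,K \right)} = \frac{11}{3} - \frac{10 n}{3}$ ($x{\left(n,K \right)} = - \frac{-11 + n 10}{3} = - \frac{-11 + 10 n}{3} = \frac{11}{3} - \frac{10 n}{3}$)
$\left(-108627 + x{\left(\frac{-153 - 45}{256 + m{\left(-5,13 \right)}},-9 + 2 \cdot 1 \right)}\right) + 309289 = \left(-108627 + \left(\frac{11}{3} - \frac{10 \frac{-153 - 45}{256 + \left(2 + \frac{1}{2} \cdot 13\right)}}{3}\right)\right) + 309289 = \left(-108627 + \left(\frac{11}{3} - \frac{10 \left(- \frac{198}{256 + \left(2 + \frac{13}{2}\right)}\right)}{3}\right)\right) + 309289 = \left(-108627 + \left(\frac{11}{3} - \frac{10 \left(- \frac{198}{256 + \frac{17}{2}}\right)}{3}\right)\right) + 309289 = \left(-108627 + \left(\frac{11}{3} - \frac{10 \left(- \frac{198}{\frac{529}{2}}\right)}{3}\right)\right) + 309289 = \left(-108627 + \left(\frac{11}{3} - \frac{10 \left(\left(-198\right) \frac{2}{529}\right)}{3}\right)\right) + 309289 = \left(-108627 + \left(\frac{11}{3} - - \frac{1320}{529}\right)\right) + 309289 = \left(-108627 + \left(\frac{11}{3} + \frac{1320}{529}\right)\right) + 309289 = \left(-108627 + \frac{9779}{1587}\right) + 309289 = - \frac{172381270}{1587} + 309289 = \frac{318460373}{1587}$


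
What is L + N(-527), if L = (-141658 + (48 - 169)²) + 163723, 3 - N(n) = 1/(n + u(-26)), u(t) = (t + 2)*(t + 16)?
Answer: 10535484/287 ≈ 36709.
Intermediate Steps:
u(t) = (2 + t)*(16 + t)
N(n) = 3 - 1/(240 + n) (N(n) = 3 - 1/(n + (32 + (-26)² + 18*(-26))) = 3 - 1/(n + (32 + 676 - 468)) = 3 - 1/(n + 240) = 3 - 1/(240 + n))
L = 36706 (L = (-141658 + (-121)²) + 163723 = (-141658 + 14641) + 163723 = -127017 + 163723 = 36706)
L + N(-527) = 36706 + (719 + 3*(-527))/(240 - 527) = 36706 + (719 - 1581)/(-287) = 36706 - 1/287*(-862) = 36706 + 862/287 = 10535484/287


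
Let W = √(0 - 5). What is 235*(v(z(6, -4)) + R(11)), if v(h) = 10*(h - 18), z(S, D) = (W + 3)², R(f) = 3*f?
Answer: -25145 + 14100*I*√5 ≈ -25145.0 + 31529.0*I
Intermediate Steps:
W = I*√5 (W = √(-5) = I*√5 ≈ 2.2361*I)
z(S, D) = (3 + I*√5)² (z(S, D) = (I*√5 + 3)² = (3 + I*√5)²)
v(h) = -180 + 10*h (v(h) = 10*(-18 + h) = -180 + 10*h)
235*(v(z(6, -4)) + R(11)) = 235*((-180 + 10*(3 + I*√5)²) + 3*11) = 235*((-180 + 10*(3 + I*√5)²) + 33) = 235*(-147 + 10*(3 + I*√5)²) = -34545 + 2350*(3 + I*√5)²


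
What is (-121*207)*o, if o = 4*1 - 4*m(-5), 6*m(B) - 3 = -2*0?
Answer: -50094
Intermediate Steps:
m(B) = ½ (m(B) = ½ + (-2*0)/6 = ½ + (⅙)*0 = ½ + 0 = ½)
o = 2 (o = 4*1 - 4*½ = 4 - 2 = 2)
(-121*207)*o = -121*207*2 = -25047*2 = -50094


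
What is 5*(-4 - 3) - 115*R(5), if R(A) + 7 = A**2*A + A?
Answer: -14180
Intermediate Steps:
R(A) = -7 + A + A**3 (R(A) = -7 + (A**2*A + A) = -7 + (A**3 + A) = -7 + (A + A**3) = -7 + A + A**3)
5*(-4 - 3) - 115*R(5) = 5*(-4 - 3) - 115*(-7 + 5 + 5**3) = 5*(-7) - 115*(-7 + 5 + 125) = -35 - 115*123 = -35 - 14145 = -14180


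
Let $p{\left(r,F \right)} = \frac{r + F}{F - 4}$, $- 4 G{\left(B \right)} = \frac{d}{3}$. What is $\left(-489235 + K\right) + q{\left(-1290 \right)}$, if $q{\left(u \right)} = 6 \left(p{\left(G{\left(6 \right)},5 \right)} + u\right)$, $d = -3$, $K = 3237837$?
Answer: $\frac{5481787}{2} \approx 2.7409 \cdot 10^{6}$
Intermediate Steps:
$G{\left(B \right)} = \frac{1}{4}$ ($G{\left(B \right)} = - \frac{\left(-3\right) \frac{1}{3}}{4} = \left(- \frac{1}{4}\right) \left(-1\right) = \frac{1}{4}$)
$p{\left(r,F \right)} = \frac{F + r}{-4 + F}$
$q{\left(u \right)} = \frac{63}{2} + 6 u$ ($q{\left(u \right)} = 6 \left(\frac{5 + \frac{1}{4}}{-4 + 5} + u\right) = 6 \left(1^{-1} \cdot \frac{21}{4} + u\right) = 6 \left(1 \cdot \frac{21}{4} + u\right) = 6 \left(\frac{21}{4} + u\right) = \frac{63}{2} + 6 u$)
$\left(-489235 + K\right) + q{\left(-1290 \right)} = \left(-489235 + 3237837\right) + \left(\frac{63}{2} + 6 \left(-1290\right)\right) = 2748602 + \left(\frac{63}{2} - 7740\right) = 2748602 - \frac{15417}{2} = \frac{5481787}{2}$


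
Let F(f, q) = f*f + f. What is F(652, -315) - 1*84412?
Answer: 341344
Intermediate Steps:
F(f, q) = f + f² (F(f, q) = f² + f = f + f²)
F(652, -315) - 1*84412 = 652*(1 + 652) - 1*84412 = 652*653 - 84412 = 425756 - 84412 = 341344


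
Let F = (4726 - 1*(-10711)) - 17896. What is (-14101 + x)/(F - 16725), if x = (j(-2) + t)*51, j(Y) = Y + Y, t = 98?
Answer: 9307/19184 ≈ 0.48514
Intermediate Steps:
F = -2459 (F = (4726 + 10711) - 17896 = 15437 - 17896 = -2459)
j(Y) = 2*Y
x = 4794 (x = (2*(-2) + 98)*51 = (-4 + 98)*51 = 94*51 = 4794)
(-14101 + x)/(F - 16725) = (-14101 + 4794)/(-2459 - 16725) = -9307/(-19184) = -9307*(-1/19184) = 9307/19184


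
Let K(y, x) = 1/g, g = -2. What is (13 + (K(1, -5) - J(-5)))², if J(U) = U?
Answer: 1225/4 ≈ 306.25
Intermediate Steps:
K(y, x) = -½ (K(y, x) = 1/(-2) = -½)
(13 + (K(1, -5) - J(-5)))² = (13 + (-½ - 1*(-5)))² = (13 + (-½ + 5))² = (13 + 9/2)² = (35/2)² = 1225/4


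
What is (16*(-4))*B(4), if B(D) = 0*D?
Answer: 0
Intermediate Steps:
B(D) = 0
(16*(-4))*B(4) = (16*(-4))*0 = -64*0 = 0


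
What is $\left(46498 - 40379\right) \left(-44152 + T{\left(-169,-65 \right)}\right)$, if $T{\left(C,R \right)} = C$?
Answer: $-271200199$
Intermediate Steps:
$\left(46498 - 40379\right) \left(-44152 + T{\left(-169,-65 \right)}\right) = \left(46498 - 40379\right) \left(-44152 - 169\right) = 6119 \left(-44321\right) = -271200199$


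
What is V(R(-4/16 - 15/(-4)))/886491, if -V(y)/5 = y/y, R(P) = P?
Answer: -5/886491 ≈ -5.6402e-6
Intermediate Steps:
V(y) = -5 (V(y) = -5*y/y = -5*1 = -5)
V(R(-4/16 - 15/(-4)))/886491 = -5/886491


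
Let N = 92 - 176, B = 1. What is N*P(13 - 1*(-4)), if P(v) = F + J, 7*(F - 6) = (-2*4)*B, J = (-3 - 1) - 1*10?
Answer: 768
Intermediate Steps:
J = -14 (J = -4 - 10 = -14)
F = 34/7 (F = 6 + (-2*4*1)/7 = 6 + (-8*1)/7 = 6 + (1/7)*(-8) = 6 - 8/7 = 34/7 ≈ 4.8571)
N = -84
P(v) = -64/7 (P(v) = 34/7 - 14 = -64/7)
N*P(13 - 1*(-4)) = -84*(-64/7) = 768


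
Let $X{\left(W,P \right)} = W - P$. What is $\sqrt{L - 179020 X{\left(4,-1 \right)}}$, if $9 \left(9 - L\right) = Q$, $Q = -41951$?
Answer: $\frac{2 i \sqrt{2003467}}{3} \approx 943.63 i$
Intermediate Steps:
$L = \frac{42032}{9}$ ($L = 9 - - \frac{41951}{9} = 9 + \frac{41951}{9} = \frac{42032}{9} \approx 4670.2$)
$\sqrt{L - 179020 X{\left(4,-1 \right)}} = \sqrt{\frac{42032}{9} - 179020 \left(4 - -1\right)} = \sqrt{\frac{42032}{9} - 179020 \left(4 + 1\right)} = \sqrt{\frac{42032}{9} - 895100} = \sqrt{- \frac{8013868}{9}} = \frac{2 i \sqrt{2003467}}{3}$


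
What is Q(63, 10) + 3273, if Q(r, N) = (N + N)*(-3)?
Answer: 3213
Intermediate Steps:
Q(r, N) = -6*N (Q(r, N) = (2*N)*(-3) = -6*N)
Q(63, 10) + 3273 = -6*10 + 3273 = -60 + 3273 = 3213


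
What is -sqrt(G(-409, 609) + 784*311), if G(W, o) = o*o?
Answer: -7*sqrt(12545) ≈ -784.03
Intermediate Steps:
G(W, o) = o**2
-sqrt(G(-409, 609) + 784*311) = -sqrt(609**2 + 784*311) = -sqrt(370881 + 243824) = -sqrt(614705) = -7*sqrt(12545)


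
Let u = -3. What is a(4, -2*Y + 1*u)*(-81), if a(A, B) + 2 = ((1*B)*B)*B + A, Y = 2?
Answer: 27621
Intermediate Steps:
a(A, B) = -2 + A + B³ (a(A, B) = -2 + (((1*B)*B)*B + A) = -2 + ((B*B)*B + A) = -2 + (B²*B + A) = -2 + (B³ + A) = -2 + (A + B³) = -2 + A + B³)
a(4, -2*Y + 1*u)*(-81) = (-2 + 4 + (-2*2 + 1*(-3))³)*(-81) = (-2 + 4 + (-4 - 3)³)*(-81) = (-2 + 4 + (-7)³)*(-81) = (-2 + 4 - 343)*(-81) = -341*(-81) = 27621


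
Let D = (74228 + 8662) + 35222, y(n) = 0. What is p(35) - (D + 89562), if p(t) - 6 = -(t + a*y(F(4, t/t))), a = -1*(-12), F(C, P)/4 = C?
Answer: -207703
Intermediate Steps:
F(C, P) = 4*C
a = 12
p(t) = 6 - t (p(t) = 6 - (t + 12*0) = 6 - (t + 0) = 6 - t)
D = 118112 (D = 82890 + 35222 = 118112)
p(35) - (D + 89562) = (6 - 1*35) - (118112 + 89562) = (6 - 35) - 1*207674 = -29 - 207674 = -207703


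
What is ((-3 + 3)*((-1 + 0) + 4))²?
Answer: 0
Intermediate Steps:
((-3 + 3)*((-1 + 0) + 4))² = (0*(-1 + 4))² = (0*3)² = 0² = 0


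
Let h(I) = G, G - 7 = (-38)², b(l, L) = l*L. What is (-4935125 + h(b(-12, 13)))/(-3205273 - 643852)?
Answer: 4933674/3849125 ≈ 1.2818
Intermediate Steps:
b(l, L) = L*l
G = 1451 (G = 7 + (-38)² = 7 + 1444 = 1451)
h(I) = 1451
(-4935125 + h(b(-12, 13)))/(-3205273 - 643852) = (-4935125 + 1451)/(-3205273 - 643852) = -4933674/(-3849125) = -4933674*(-1/3849125) = 4933674/3849125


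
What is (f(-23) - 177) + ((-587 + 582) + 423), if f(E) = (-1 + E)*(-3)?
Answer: 313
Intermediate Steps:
f(E) = 3 - 3*E
(f(-23) - 177) + ((-587 + 582) + 423) = ((3 - 3*(-23)) - 177) + ((-587 + 582) + 423) = ((3 + 69) - 177) + (-5 + 423) = (72 - 177) + 418 = -105 + 418 = 313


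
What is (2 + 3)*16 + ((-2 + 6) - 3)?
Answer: 81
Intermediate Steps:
(2 + 3)*16 + ((-2 + 6) - 3) = 5*16 + (4 - 3) = 80 + 1 = 81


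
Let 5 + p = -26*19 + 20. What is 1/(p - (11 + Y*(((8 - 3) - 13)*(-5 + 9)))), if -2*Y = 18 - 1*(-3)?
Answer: -1/826 ≈ -0.0012107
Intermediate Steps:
Y = -21/2 (Y = -(18 - 1*(-3))/2 = -(18 + 3)/2 = -½*21 = -21/2 ≈ -10.500)
p = -479 (p = -5 + (-26*19 + 20) = -5 + (-494 + 20) = -5 - 474 = -479)
1/(p - (11 + Y*(((8 - 3) - 13)*(-5 + 9)))) = 1/(-479 - (11 - 21*((8 - 3) - 13)*(-5 + 9)/2)) = 1/(-479 - (11 - 21*(5 - 13)*4/2)) = 1/(-479 - (11 - (-84)*4)) = 1/(-479 - (11 - 21/2*(-32))) = 1/(-479 - (11 + 336)) = 1/(-479 - 1*347) = 1/(-479 - 347) = 1/(-826) = -1/826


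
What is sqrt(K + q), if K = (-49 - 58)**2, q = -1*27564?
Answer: I*sqrt(16115) ≈ 126.94*I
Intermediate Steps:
q = -27564
K = 11449 (K = (-107)**2 = 11449)
sqrt(K + q) = sqrt(11449 - 27564) = sqrt(-16115) = I*sqrt(16115)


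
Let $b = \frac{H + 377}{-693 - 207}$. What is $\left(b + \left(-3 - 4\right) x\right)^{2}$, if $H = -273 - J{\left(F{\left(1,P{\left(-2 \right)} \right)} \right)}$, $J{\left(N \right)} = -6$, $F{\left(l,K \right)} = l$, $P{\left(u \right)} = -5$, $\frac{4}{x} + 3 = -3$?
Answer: $\frac{167281}{8100} \approx 20.652$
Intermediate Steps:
$x = - \frac{2}{3}$ ($x = \frac{4}{-3 - 3} = \frac{4}{-6} = 4 \left(- \frac{1}{6}\right) = - \frac{2}{3} \approx -0.66667$)
$H = -267$ ($H = -273 - -6 = -273 + 6 = -267$)
$b = - \frac{11}{90}$ ($b = \frac{-267 + 377}{-693 - 207} = \frac{110}{-900} = 110 \left(- \frac{1}{900}\right) = - \frac{11}{90} \approx -0.12222$)
$\left(b + \left(-3 - 4\right) x\right)^{2} = \left(- \frac{11}{90} + \left(-3 - 4\right) \left(- \frac{2}{3}\right)\right)^{2} = \left(- \frac{11}{90} - - \frac{14}{3}\right)^{2} = \left(- \frac{11}{90} + \frac{14}{3}\right)^{2} = \left(\frac{409}{90}\right)^{2} = \frac{167281}{8100}$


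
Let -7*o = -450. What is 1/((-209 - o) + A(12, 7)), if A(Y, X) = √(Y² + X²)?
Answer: -13391/3650112 - 49*√193/3650112 ≈ -0.0038552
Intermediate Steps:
o = 450/7 (o = -⅐*(-450) = 450/7 ≈ 64.286)
A(Y, X) = √(X² + Y²)
1/((-209 - o) + A(12, 7)) = 1/((-209 - 1*450/7) + √(7² + 12²)) = 1/((-209 - 450/7) + √(49 + 144)) = 1/(-1913/7 + √193)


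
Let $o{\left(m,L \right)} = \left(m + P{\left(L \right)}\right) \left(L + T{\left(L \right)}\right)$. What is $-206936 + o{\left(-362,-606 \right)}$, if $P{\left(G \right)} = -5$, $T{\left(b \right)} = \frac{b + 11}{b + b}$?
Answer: $\frac{18526427}{1212} \approx 15286.0$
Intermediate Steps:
$T{\left(b \right)} = \frac{11 + b}{2 b}$
$o{\left(m,L \right)} = \left(-5 + m\right) \left(L + \frac{11 + L}{2 L}\right)$ ($o{\left(m,L \right)} = \left(m - 5\right) \left(L + \frac{11 + L}{2 L}\right) = \left(-5 + m\right) \left(L + \frac{11 + L}{2 L}\right)$)
$-206936 + o{\left(-362,-606 \right)} = -206936 + \frac{-55 - -3030 - 362 \left(11 - 606\right) + 2 \left(-606\right)^{2} \left(-5 - 362\right)}{2 \left(-606\right)} = -206936 + \frac{1}{2} \left(- \frac{1}{606}\right) \left(-55 + 3030 - -215390 + 2 \cdot 367236 \left(-367\right)\right) = -206936 + \frac{1}{2} \left(- \frac{1}{606}\right) \left(-55 + 3030 + 215390 - 269551224\right) = -206936 + \frac{1}{2} \left(- \frac{1}{606}\right) \left(-269332859\right) = -206936 + \frac{269332859}{1212} = \frac{18526427}{1212}$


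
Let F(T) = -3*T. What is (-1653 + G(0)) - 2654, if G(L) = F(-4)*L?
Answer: -4307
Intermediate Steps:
G(L) = 12*L (G(L) = (-3*(-4))*L = 12*L)
(-1653 + G(0)) - 2654 = (-1653 + 12*0) - 2654 = (-1653 + 0) - 2654 = -1653 - 2654 = -4307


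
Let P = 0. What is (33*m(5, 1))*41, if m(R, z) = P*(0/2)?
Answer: 0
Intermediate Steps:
m(R, z) = 0 (m(R, z) = 0*(0/2) = 0*(0*(½)) = 0*0 = 0)
(33*m(5, 1))*41 = (33*0)*41 = 0*41 = 0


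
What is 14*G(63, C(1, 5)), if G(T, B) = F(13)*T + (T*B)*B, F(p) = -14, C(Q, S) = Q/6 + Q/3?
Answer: -24255/2 ≈ -12128.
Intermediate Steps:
C(Q, S) = Q/2 (C(Q, S) = Q*(⅙) + Q*(⅓) = Q/6 + Q/3 = Q/2)
G(T, B) = -14*T + T*B² (G(T, B) = -14*T + (T*B)*B = -14*T + (B*T)*B = -14*T + T*B²)
14*G(63, C(1, 5)) = 14*(63*(-14 + ((½)*1)²)) = 14*(63*(-14 + (½)²)) = 14*(63*(-14 + ¼)) = 14*(63*(-55/4)) = 14*(-3465/4) = -24255/2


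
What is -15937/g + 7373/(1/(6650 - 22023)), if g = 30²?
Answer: -102010632037/900 ≈ -1.1335e+8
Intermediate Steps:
g = 900
-15937/g + 7373/(1/(6650 - 22023)) = -15937/900 + 7373/(1/(6650 - 22023)) = -15937*1/900 + 7373/(1/(-15373)) = -15937/900 + 7373/(-1/15373) = -15937/900 + 7373*(-15373) = -15937/900 - 113345129 = -102010632037/900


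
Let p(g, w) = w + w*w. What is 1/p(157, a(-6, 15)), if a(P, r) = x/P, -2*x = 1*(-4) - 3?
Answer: -144/35 ≈ -4.1143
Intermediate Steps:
x = 7/2 (x = -(1*(-4) - 3)/2 = -(-4 - 3)/2 = -½*(-7) = 7/2 ≈ 3.5000)
a(P, r) = 7/(2*P)
p(g, w) = w + w²
1/p(157, a(-6, 15)) = 1/(((7/2)/(-6))*(1 + (7/2)/(-6))) = 1/(((7/2)*(-⅙))*(1 + (7/2)*(-⅙))) = 1/(-7*(1 - 7/12)/12) = 1/(-7/12*5/12) = 1/(-35/144) = -144/35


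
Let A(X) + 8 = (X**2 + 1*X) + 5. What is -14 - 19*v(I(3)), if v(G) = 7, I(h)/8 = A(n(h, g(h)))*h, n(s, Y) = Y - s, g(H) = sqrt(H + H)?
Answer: -147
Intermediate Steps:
g(H) = sqrt(2)*sqrt(H) (g(H) = sqrt(2*H) = sqrt(2)*sqrt(H))
A(X) = -3 + X + X**2 (A(X) = -8 + ((X**2 + 1*X) + 5) = -8 + ((X**2 + X) + 5) = -8 + ((X + X**2) + 5) = -8 + (5 + X + X**2) = -3 + X + X**2)
I(h) = 8*h*(-3 + (-h + sqrt(2)*sqrt(h))**2 - h + sqrt(2)*sqrt(h)) (I(h) = 8*((-3 + (sqrt(2)*sqrt(h) - h) + (sqrt(2)*sqrt(h) - h)**2)*h) = 8*((-3 + (-h + sqrt(2)*sqrt(h)) + (-h + sqrt(2)*sqrt(h))**2)*h) = 8*((-3 + (-h + sqrt(2)*sqrt(h))**2 - h + sqrt(2)*sqrt(h))*h) = 8*(h*(-3 + (-h + sqrt(2)*sqrt(h))**2 - h + sqrt(2)*sqrt(h))) = 8*h*(-3 + (-h + sqrt(2)*sqrt(h))**2 - h + sqrt(2)*sqrt(h)))
-14 - 19*v(I(3)) = -14 - 19*7 = -14 - 133 = -147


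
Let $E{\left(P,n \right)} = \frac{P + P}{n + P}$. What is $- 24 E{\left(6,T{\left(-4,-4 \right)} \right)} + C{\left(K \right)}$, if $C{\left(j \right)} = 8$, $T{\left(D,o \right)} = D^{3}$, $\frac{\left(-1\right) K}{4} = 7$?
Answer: $\frac{376}{29} \approx 12.966$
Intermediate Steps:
$K = -28$ ($K = \left(-4\right) 7 = -28$)
$E{\left(P,n \right)} = \frac{2 P}{P + n}$
$- 24 E{\left(6,T{\left(-4,-4 \right)} \right)} + C{\left(K \right)} = - 24 \cdot 2 \cdot 6 \frac{1}{6 + \left(-4\right)^{3}} + 8 = - 24 \cdot 2 \cdot 6 \frac{1}{6 - 64} + 8 = - 24 \cdot 2 \cdot 6 \frac{1}{-58} + 8 = - 24 \cdot 2 \cdot 6 \left(- \frac{1}{58}\right) + 8 = \left(-24\right) \left(- \frac{6}{29}\right) + 8 = \frac{144}{29} + 8 = \frac{376}{29}$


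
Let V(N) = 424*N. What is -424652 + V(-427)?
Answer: -605700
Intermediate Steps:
-424652 + V(-427) = -424652 + 424*(-427) = -424652 - 181048 = -605700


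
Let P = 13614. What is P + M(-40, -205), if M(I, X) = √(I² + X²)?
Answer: 13614 + 5*√1745 ≈ 13823.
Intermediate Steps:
P + M(-40, -205) = 13614 + √((-40)² + (-205)²) = 13614 + √(1600 + 42025) = 13614 + √43625 = 13614 + 5*√1745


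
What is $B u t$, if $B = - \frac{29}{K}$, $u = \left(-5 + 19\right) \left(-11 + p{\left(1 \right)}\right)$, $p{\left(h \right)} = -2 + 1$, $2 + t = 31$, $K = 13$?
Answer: $\frac{141288}{13} \approx 10868.0$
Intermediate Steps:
$t = 29$ ($t = -2 + 31 = 29$)
$p{\left(h \right)} = -1$
$u = -168$ ($u = \left(-5 + 19\right) \left(-11 - 1\right) = 14 \left(-12\right) = -168$)
$B = - \frac{29}{13} \approx -2.2308$
$B u t = \left(- \frac{29}{13}\right) \left(-168\right) 29 = \frac{4872}{13} \cdot 29 = \frac{141288}{13}$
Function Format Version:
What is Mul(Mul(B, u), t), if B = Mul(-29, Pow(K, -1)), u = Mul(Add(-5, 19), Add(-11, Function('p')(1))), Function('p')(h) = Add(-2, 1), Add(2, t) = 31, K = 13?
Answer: Rational(141288, 13) ≈ 10868.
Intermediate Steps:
t = 29 (t = Add(-2, 31) = 29)
Function('p')(h) = -1
u = -168 (u = Mul(Add(-5, 19), Add(-11, -1)) = Mul(14, -12) = -168)
B = Rational(-29, 13) (B = Mul(-29, Pow(13, -1)) = Mul(-29, Rational(1, 13)) = Rational(-29, 13) ≈ -2.2308)
Mul(Mul(B, u), t) = Mul(Mul(Rational(-29, 13), -168), 29) = Mul(Rational(4872, 13), 29) = Rational(141288, 13)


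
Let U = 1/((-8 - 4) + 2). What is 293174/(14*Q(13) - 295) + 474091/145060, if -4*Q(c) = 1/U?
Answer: -2120227839/1885780 ≈ -1124.3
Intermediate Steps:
U = -⅒ (U = 1/(-12 + 2) = 1/(-10) = -⅒ ≈ -0.10000)
Q(c) = 5/2 (Q(c) = -1/(4*(-⅒)) = -¼*(-10) = 5/2)
293174/(14*Q(13) - 295) + 474091/145060 = 293174/(14*(5/2) - 295) + 474091/145060 = 293174/(35 - 295) + 474091*(1/145060) = 293174/(-260) + 474091/145060 = 293174*(-1/260) + 474091/145060 = -146587/130 + 474091/145060 = -2120227839/1885780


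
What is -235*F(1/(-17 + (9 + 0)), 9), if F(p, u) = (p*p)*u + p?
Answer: -235/64 ≈ -3.6719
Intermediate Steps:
F(p, u) = p + u*p² (F(p, u) = p²*u + p = u*p² + p = p + u*p²)
-235*F(1/(-17 + (9 + 0)), 9) = -235*(1 + 9/(-17 + (9 + 0)))/(-17 + (9 + 0)) = -235*(1 + 9/(-17 + 9))/(-17 + 9) = -235*(1 + 9/(-8))/(-8) = -(-235)*(1 - ⅛*9)/8 = -(-235)*(1 - 9/8)/8 = -(-235)*(-1)/(8*8) = -235*1/64 = -235/64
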